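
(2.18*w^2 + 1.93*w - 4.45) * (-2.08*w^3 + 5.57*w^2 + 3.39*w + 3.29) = -4.5344*w^5 + 8.1282*w^4 + 27.3963*w^3 - 11.0716*w^2 - 8.7358*w - 14.6405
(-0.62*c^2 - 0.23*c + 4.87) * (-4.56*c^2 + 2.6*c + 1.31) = 2.8272*c^4 - 0.5632*c^3 - 23.6174*c^2 + 12.3607*c + 6.3797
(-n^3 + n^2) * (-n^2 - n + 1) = n^5 - 2*n^3 + n^2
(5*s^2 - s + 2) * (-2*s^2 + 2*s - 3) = -10*s^4 + 12*s^3 - 21*s^2 + 7*s - 6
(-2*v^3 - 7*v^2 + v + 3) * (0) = 0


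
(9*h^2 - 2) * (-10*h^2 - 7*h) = -90*h^4 - 63*h^3 + 20*h^2 + 14*h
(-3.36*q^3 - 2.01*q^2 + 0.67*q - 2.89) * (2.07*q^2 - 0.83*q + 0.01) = -6.9552*q^5 - 1.3719*q^4 + 3.0216*q^3 - 6.5585*q^2 + 2.4054*q - 0.0289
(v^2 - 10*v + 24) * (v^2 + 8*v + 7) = v^4 - 2*v^3 - 49*v^2 + 122*v + 168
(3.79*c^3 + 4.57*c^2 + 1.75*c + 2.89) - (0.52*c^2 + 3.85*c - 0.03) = 3.79*c^3 + 4.05*c^2 - 2.1*c + 2.92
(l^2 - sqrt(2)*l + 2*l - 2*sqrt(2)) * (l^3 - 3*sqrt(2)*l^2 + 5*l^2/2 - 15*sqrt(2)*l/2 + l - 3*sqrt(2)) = l^5 - 4*sqrt(2)*l^4 + 9*l^4/2 - 18*sqrt(2)*l^3 + 12*l^3 - 24*sqrt(2)*l^2 + 29*l^2 - 8*sqrt(2)*l + 36*l + 12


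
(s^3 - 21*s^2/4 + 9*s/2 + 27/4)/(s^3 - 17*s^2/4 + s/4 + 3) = (s^2 - 6*s + 9)/(s^2 - 5*s + 4)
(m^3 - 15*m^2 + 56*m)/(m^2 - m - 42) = m*(m - 8)/(m + 6)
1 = 1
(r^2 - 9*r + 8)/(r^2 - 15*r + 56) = (r - 1)/(r - 7)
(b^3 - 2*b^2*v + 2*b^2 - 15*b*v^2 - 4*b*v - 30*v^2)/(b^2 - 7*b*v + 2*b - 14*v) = (-b^2 + 2*b*v + 15*v^2)/(-b + 7*v)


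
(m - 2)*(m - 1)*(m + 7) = m^3 + 4*m^2 - 19*m + 14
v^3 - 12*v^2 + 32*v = v*(v - 8)*(v - 4)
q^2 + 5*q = q*(q + 5)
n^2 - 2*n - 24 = (n - 6)*(n + 4)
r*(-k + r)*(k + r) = -k^2*r + r^3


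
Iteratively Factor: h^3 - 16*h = (h + 4)*(h^2 - 4*h) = (h - 4)*(h + 4)*(h)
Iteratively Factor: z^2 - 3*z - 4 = (z + 1)*(z - 4)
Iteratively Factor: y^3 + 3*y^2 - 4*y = (y - 1)*(y^2 + 4*y) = y*(y - 1)*(y + 4)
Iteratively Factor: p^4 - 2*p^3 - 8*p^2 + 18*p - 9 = (p - 1)*(p^3 - p^2 - 9*p + 9) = (p - 1)*(p + 3)*(p^2 - 4*p + 3) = (p - 1)^2*(p + 3)*(p - 3)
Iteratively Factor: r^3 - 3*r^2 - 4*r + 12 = (r + 2)*(r^2 - 5*r + 6) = (r - 3)*(r + 2)*(r - 2)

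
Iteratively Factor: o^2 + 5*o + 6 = (o + 3)*(o + 2)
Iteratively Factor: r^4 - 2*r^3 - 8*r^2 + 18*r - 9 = (r + 3)*(r^3 - 5*r^2 + 7*r - 3) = (r - 1)*(r + 3)*(r^2 - 4*r + 3) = (r - 3)*(r - 1)*(r + 3)*(r - 1)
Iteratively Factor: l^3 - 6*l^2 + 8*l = (l - 2)*(l^2 - 4*l) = l*(l - 2)*(l - 4)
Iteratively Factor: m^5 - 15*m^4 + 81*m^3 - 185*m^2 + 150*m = (m - 5)*(m^4 - 10*m^3 + 31*m^2 - 30*m) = m*(m - 5)*(m^3 - 10*m^2 + 31*m - 30) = m*(m - 5)*(m - 3)*(m^2 - 7*m + 10) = m*(m - 5)^2*(m - 3)*(m - 2)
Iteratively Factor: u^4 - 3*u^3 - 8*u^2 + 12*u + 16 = (u + 1)*(u^3 - 4*u^2 - 4*u + 16) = (u - 2)*(u + 1)*(u^2 - 2*u - 8) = (u - 4)*(u - 2)*(u + 1)*(u + 2)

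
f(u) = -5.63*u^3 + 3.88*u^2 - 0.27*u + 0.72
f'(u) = -16.89*u^2 + 7.76*u - 0.27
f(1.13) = -2.75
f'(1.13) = -13.07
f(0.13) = 0.74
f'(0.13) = 0.45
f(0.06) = 0.72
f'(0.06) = 0.13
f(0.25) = 0.81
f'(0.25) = 0.61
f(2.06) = -32.59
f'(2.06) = -55.96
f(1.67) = -15.13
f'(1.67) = -34.42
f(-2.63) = 130.69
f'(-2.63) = -137.51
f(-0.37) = 1.64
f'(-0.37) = -5.45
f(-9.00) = 4421.70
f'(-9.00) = -1438.20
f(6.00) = -1077.30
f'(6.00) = -561.75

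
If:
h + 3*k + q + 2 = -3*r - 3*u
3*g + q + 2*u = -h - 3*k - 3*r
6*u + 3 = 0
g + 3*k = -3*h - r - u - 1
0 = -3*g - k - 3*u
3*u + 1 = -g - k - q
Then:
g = 1/2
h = -5/16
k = 0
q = 0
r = -1/16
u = -1/2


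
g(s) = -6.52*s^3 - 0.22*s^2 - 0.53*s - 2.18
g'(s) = -19.56*s^2 - 0.44*s - 0.53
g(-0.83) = 1.84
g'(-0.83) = -13.64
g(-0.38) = -1.65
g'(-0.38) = -3.19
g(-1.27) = 11.49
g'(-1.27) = -31.52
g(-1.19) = 9.13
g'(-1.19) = -27.71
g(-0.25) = -1.96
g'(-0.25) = -1.64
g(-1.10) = 6.81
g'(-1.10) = -23.71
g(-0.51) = -1.10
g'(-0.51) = -5.39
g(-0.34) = -1.77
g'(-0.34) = -2.64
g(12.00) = -11306.78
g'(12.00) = -2822.45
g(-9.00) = 4737.85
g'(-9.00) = -1580.93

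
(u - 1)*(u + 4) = u^2 + 3*u - 4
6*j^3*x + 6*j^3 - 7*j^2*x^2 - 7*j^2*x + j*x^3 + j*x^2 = (-6*j + x)*(-j + x)*(j*x + j)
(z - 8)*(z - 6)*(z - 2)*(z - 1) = z^4 - 17*z^3 + 92*z^2 - 172*z + 96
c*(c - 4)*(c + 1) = c^3 - 3*c^2 - 4*c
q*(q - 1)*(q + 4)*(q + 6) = q^4 + 9*q^3 + 14*q^2 - 24*q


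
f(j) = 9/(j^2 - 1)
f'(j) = -18*j/(j^2 - 1)^2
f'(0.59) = -24.99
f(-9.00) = 0.11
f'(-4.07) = 0.30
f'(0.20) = -3.91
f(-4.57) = 0.45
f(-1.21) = 19.39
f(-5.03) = 0.37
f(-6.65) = 0.21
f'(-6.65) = 0.06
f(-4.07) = 0.58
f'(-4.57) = 0.21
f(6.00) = 0.26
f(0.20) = -9.38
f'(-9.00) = 0.03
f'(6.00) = -0.09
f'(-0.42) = 11.15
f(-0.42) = -10.93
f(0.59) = -13.81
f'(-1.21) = 101.12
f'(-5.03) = 0.15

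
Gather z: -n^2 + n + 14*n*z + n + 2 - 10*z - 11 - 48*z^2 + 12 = -n^2 + 2*n - 48*z^2 + z*(14*n - 10) + 3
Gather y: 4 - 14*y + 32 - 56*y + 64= 100 - 70*y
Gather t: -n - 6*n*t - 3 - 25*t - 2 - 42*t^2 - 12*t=-n - 42*t^2 + t*(-6*n - 37) - 5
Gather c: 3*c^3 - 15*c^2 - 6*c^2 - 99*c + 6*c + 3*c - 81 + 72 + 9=3*c^3 - 21*c^2 - 90*c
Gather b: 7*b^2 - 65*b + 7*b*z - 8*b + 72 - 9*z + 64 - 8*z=7*b^2 + b*(7*z - 73) - 17*z + 136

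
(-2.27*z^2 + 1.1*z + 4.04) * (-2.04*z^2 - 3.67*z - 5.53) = 4.6308*z^4 + 6.0869*z^3 + 0.2745*z^2 - 20.9098*z - 22.3412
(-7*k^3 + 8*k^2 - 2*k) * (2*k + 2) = -14*k^4 + 2*k^3 + 12*k^2 - 4*k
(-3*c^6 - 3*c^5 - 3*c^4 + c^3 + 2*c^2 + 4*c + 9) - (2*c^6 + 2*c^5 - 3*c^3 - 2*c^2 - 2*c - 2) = -5*c^6 - 5*c^5 - 3*c^4 + 4*c^3 + 4*c^2 + 6*c + 11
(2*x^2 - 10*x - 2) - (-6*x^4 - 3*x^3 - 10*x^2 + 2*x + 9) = 6*x^4 + 3*x^3 + 12*x^2 - 12*x - 11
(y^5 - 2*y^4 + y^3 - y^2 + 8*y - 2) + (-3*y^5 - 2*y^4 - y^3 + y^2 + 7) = -2*y^5 - 4*y^4 + 8*y + 5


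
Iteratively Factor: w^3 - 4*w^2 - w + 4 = (w + 1)*(w^2 - 5*w + 4) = (w - 4)*(w + 1)*(w - 1)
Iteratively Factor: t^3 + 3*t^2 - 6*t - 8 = (t - 2)*(t^2 + 5*t + 4) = (t - 2)*(t + 4)*(t + 1)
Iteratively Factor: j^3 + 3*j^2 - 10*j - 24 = (j + 4)*(j^2 - j - 6) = (j + 2)*(j + 4)*(j - 3)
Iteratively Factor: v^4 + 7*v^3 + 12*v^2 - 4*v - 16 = (v - 1)*(v^3 + 8*v^2 + 20*v + 16) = (v - 1)*(v + 2)*(v^2 + 6*v + 8) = (v - 1)*(v + 2)*(v + 4)*(v + 2)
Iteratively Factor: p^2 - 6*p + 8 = (p - 2)*(p - 4)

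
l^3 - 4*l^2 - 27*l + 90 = (l - 6)*(l - 3)*(l + 5)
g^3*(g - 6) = g^4 - 6*g^3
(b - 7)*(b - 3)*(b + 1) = b^3 - 9*b^2 + 11*b + 21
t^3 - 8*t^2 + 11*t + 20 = (t - 5)*(t - 4)*(t + 1)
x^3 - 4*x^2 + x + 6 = (x - 3)*(x - 2)*(x + 1)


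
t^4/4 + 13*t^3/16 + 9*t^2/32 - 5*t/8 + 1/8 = (t/4 + 1/2)*(t - 1/2)*(t - 1/4)*(t + 2)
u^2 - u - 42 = (u - 7)*(u + 6)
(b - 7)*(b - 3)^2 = b^3 - 13*b^2 + 51*b - 63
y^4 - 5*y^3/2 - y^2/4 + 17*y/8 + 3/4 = (y - 2)*(y - 3/2)*(y + 1/2)^2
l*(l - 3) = l^2 - 3*l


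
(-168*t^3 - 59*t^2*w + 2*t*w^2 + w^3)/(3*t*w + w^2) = -56*t^2/w - t + w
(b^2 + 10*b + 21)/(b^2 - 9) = (b + 7)/(b - 3)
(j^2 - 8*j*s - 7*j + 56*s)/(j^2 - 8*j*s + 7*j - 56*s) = (j - 7)/(j + 7)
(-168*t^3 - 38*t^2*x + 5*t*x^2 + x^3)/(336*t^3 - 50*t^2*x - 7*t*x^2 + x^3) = (4*t + x)/(-8*t + x)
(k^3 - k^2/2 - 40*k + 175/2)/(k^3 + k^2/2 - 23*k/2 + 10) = (k^2 + 2*k - 35)/(k^2 + 3*k - 4)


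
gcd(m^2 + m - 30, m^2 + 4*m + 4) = 1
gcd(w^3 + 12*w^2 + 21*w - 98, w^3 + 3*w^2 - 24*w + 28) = w^2 + 5*w - 14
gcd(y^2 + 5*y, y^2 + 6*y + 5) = y + 5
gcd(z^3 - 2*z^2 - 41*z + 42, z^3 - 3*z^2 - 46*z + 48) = z^2 + 5*z - 6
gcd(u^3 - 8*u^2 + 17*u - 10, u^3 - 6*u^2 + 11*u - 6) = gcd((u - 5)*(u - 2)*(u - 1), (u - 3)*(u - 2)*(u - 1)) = u^2 - 3*u + 2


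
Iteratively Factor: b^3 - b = (b - 1)*(b^2 + b) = (b - 1)*(b + 1)*(b)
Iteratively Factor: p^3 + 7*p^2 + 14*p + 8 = (p + 1)*(p^2 + 6*p + 8) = (p + 1)*(p + 4)*(p + 2)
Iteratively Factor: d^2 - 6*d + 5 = (d - 5)*(d - 1)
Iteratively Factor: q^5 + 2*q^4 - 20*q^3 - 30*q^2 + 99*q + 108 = (q - 3)*(q^4 + 5*q^3 - 5*q^2 - 45*q - 36) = (q - 3)*(q + 3)*(q^3 + 2*q^2 - 11*q - 12) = (q - 3)*(q + 1)*(q + 3)*(q^2 + q - 12) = (q - 3)^2*(q + 1)*(q + 3)*(q + 4)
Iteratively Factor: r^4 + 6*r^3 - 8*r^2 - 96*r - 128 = (r + 2)*(r^3 + 4*r^2 - 16*r - 64) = (r + 2)*(r + 4)*(r^2 - 16) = (r - 4)*(r + 2)*(r + 4)*(r + 4)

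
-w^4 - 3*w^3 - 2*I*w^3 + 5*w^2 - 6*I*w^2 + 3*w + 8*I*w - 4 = (w + 4)*(w + I)*(-I*w + 1)*(-I*w + I)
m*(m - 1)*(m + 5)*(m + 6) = m^4 + 10*m^3 + 19*m^2 - 30*m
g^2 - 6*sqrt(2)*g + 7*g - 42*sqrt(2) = (g + 7)*(g - 6*sqrt(2))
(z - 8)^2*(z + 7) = z^3 - 9*z^2 - 48*z + 448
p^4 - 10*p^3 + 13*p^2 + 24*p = p*(p - 8)*(p - 3)*(p + 1)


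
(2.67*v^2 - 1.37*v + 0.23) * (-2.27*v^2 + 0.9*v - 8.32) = -6.0609*v^4 + 5.5129*v^3 - 23.9695*v^2 + 11.6054*v - 1.9136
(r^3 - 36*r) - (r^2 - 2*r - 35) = r^3 - r^2 - 34*r + 35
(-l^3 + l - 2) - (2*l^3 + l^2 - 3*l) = -3*l^3 - l^2 + 4*l - 2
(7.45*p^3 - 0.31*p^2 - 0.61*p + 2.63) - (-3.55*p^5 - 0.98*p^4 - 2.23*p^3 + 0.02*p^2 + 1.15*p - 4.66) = 3.55*p^5 + 0.98*p^4 + 9.68*p^3 - 0.33*p^2 - 1.76*p + 7.29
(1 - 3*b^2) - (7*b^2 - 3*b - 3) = -10*b^2 + 3*b + 4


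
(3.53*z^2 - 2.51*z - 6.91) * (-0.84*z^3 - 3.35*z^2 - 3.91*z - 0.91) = -2.9652*z^5 - 9.7171*z^4 + 0.410600000000001*z^3 + 29.7503*z^2 + 29.3022*z + 6.2881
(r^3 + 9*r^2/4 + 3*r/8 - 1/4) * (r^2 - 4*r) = r^5 - 7*r^4/4 - 69*r^3/8 - 7*r^2/4 + r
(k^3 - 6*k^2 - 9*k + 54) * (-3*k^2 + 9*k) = -3*k^5 + 27*k^4 - 27*k^3 - 243*k^2 + 486*k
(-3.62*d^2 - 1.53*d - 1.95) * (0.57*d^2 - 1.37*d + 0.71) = -2.0634*d^4 + 4.0873*d^3 - 1.5856*d^2 + 1.5852*d - 1.3845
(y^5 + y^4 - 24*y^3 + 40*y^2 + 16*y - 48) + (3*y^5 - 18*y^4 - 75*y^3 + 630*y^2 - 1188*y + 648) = 4*y^5 - 17*y^4 - 99*y^3 + 670*y^2 - 1172*y + 600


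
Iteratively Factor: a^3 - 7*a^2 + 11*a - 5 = (a - 5)*(a^2 - 2*a + 1) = (a - 5)*(a - 1)*(a - 1)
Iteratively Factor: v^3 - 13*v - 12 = (v - 4)*(v^2 + 4*v + 3) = (v - 4)*(v + 1)*(v + 3)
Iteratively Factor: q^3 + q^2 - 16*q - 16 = (q + 1)*(q^2 - 16) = (q - 4)*(q + 1)*(q + 4)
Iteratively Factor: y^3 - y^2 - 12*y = (y - 4)*(y^2 + 3*y) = y*(y - 4)*(y + 3)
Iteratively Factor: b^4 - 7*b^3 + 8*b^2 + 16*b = (b - 4)*(b^3 - 3*b^2 - 4*b) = b*(b - 4)*(b^2 - 3*b - 4) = b*(b - 4)^2*(b + 1)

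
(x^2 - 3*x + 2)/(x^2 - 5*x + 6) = (x - 1)/(x - 3)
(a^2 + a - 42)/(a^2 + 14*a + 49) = (a - 6)/(a + 7)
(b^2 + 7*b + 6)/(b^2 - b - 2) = (b + 6)/(b - 2)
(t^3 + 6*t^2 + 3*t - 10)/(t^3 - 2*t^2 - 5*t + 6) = (t + 5)/(t - 3)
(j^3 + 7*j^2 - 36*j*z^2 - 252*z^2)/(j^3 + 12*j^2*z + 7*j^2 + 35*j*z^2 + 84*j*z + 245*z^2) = (j^2 - 36*z^2)/(j^2 + 12*j*z + 35*z^2)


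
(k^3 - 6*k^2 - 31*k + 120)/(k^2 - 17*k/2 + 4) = 2*(k^2 + 2*k - 15)/(2*k - 1)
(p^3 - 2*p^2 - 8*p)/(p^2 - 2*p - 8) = p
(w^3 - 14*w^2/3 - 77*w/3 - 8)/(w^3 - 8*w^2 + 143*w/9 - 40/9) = 3*(3*w^3 - 14*w^2 - 77*w - 24)/(9*w^3 - 72*w^2 + 143*w - 40)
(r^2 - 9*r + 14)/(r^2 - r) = (r^2 - 9*r + 14)/(r*(r - 1))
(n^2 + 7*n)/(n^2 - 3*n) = (n + 7)/(n - 3)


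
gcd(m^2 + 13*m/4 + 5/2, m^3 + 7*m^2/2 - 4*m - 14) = m + 2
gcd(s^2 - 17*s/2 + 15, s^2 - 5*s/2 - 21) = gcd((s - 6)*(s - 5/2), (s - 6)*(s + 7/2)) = s - 6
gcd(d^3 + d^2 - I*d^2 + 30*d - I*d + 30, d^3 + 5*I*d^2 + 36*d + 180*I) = d^2 - I*d + 30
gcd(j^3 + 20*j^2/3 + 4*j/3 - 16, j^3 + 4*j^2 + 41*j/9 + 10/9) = j + 2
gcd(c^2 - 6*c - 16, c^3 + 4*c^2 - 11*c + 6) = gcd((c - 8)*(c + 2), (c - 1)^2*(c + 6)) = 1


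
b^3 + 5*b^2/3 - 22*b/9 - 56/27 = (b - 4/3)*(b + 2/3)*(b + 7/3)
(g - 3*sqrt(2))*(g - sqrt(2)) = g^2 - 4*sqrt(2)*g + 6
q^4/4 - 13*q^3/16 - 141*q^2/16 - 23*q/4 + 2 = (q/4 + 1)*(q - 8)*(q - 1/4)*(q + 1)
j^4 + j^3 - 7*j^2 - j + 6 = (j - 2)*(j - 1)*(j + 1)*(j + 3)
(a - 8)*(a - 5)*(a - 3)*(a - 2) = a^4 - 18*a^3 + 111*a^2 - 278*a + 240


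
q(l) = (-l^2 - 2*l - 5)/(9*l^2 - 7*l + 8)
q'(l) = (7 - 18*l)*(-l^2 - 2*l - 5)/(9*l^2 - 7*l + 8)^2 + (-2*l - 2)/(9*l^2 - 7*l + 8) = (25*l^2 + 74*l - 51)/(81*l^4 - 126*l^3 + 193*l^2 - 112*l + 64)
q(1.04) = -0.78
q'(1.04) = 0.48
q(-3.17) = -0.07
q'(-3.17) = -0.00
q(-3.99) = -0.07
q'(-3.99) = 0.00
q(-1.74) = -0.10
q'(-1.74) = -0.05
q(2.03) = -0.43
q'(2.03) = 0.21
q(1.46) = -0.59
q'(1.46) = 0.38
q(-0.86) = -0.19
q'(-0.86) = -0.22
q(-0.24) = -0.45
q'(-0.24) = -0.65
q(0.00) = -0.62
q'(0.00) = -0.80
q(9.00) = -0.15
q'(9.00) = 0.01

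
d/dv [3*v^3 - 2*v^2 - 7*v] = 9*v^2 - 4*v - 7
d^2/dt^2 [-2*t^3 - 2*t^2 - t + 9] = -12*t - 4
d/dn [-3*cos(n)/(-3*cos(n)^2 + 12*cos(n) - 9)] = (cos(n)^2 - 3)*sin(n)/((cos(n) - 3)^2*(cos(n) - 1)^2)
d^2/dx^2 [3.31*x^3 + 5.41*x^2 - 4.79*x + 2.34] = 19.86*x + 10.82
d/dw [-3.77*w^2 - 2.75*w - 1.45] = -7.54*w - 2.75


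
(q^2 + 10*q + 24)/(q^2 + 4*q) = (q + 6)/q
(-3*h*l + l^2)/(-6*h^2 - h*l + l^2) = l/(2*h + l)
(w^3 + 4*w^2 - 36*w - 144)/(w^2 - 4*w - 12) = (w^2 + 10*w + 24)/(w + 2)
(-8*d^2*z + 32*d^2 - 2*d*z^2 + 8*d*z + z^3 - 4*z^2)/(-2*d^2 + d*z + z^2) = (-4*d*z + 16*d + z^2 - 4*z)/(-d + z)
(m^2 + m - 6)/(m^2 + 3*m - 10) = (m + 3)/(m + 5)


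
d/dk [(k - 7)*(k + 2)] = 2*k - 5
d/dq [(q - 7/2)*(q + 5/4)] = 2*q - 9/4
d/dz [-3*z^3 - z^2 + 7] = z*(-9*z - 2)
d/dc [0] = 0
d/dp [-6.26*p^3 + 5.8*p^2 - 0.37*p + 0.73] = -18.78*p^2 + 11.6*p - 0.37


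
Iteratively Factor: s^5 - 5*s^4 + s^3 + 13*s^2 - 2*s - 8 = (s - 4)*(s^4 - s^3 - 3*s^2 + s + 2) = (s - 4)*(s + 1)*(s^3 - 2*s^2 - s + 2) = (s - 4)*(s + 1)^2*(s^2 - 3*s + 2) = (s - 4)*(s - 1)*(s + 1)^2*(s - 2)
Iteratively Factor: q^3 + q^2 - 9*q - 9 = (q - 3)*(q^2 + 4*q + 3) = (q - 3)*(q + 1)*(q + 3)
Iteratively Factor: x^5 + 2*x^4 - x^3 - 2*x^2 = (x - 1)*(x^4 + 3*x^3 + 2*x^2) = x*(x - 1)*(x^3 + 3*x^2 + 2*x) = x^2*(x - 1)*(x^2 + 3*x + 2) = x^2*(x - 1)*(x + 2)*(x + 1)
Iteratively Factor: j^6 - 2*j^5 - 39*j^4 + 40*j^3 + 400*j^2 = (j - 5)*(j^5 + 3*j^4 - 24*j^3 - 80*j^2) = (j - 5)*(j + 4)*(j^4 - j^3 - 20*j^2) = (j - 5)*(j + 4)^2*(j^3 - 5*j^2) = j*(j - 5)*(j + 4)^2*(j^2 - 5*j) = j*(j - 5)^2*(j + 4)^2*(j)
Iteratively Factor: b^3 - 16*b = (b)*(b^2 - 16) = b*(b - 4)*(b + 4)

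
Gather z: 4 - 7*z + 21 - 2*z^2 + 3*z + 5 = -2*z^2 - 4*z + 30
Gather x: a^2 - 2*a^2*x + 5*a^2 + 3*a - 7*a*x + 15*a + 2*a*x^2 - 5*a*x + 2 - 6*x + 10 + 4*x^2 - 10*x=6*a^2 + 18*a + x^2*(2*a + 4) + x*(-2*a^2 - 12*a - 16) + 12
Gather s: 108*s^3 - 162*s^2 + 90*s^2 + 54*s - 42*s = 108*s^3 - 72*s^2 + 12*s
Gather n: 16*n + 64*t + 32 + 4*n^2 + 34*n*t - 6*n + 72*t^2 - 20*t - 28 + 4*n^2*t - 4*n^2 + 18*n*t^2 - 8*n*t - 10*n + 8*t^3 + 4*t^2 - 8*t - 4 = 4*n^2*t + n*(18*t^2 + 26*t) + 8*t^3 + 76*t^2 + 36*t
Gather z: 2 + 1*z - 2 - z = 0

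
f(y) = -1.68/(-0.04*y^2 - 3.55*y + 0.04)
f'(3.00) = -0.05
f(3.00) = 0.15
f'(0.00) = -3727.50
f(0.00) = -42.00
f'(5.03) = -0.02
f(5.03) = 0.09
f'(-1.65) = -0.17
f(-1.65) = -0.29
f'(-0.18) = -12.93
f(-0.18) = -2.48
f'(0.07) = -137.15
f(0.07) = 8.05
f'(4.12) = -0.03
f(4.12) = 0.11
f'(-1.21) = -0.32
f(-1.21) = -0.39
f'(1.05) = -0.44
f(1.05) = 0.45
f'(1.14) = -0.37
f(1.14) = 0.41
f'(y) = -1.68*(0.08*y + 3.55)/(-0.04*y^2 - 3.55*y + 0.04)^2 = (-0.1344*y - 5.964)/(0.04*y^2 + 3.55*y - 0.04)^2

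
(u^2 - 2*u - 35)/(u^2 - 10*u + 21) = (u + 5)/(u - 3)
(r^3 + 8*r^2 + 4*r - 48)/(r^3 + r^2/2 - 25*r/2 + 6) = 2*(r^2 + 4*r - 12)/(2*r^2 - 7*r + 3)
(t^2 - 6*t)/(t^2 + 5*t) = (t - 6)/(t + 5)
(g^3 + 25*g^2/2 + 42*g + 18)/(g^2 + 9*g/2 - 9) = (2*g^2 + 13*g + 6)/(2*g - 3)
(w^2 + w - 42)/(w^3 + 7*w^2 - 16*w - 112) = (w - 6)/(w^2 - 16)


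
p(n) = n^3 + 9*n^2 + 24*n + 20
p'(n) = 3*n^2 + 18*n + 24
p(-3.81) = 3.90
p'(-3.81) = -1.03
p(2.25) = 130.95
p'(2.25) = 79.69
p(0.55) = 36.09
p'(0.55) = 34.81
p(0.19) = 24.89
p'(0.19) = 27.53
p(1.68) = 90.46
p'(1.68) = 62.71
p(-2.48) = 0.58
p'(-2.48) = -2.19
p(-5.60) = -7.78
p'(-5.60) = 17.28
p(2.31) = 135.79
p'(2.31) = 81.59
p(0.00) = 20.00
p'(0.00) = 24.00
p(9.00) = 1694.00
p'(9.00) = 429.00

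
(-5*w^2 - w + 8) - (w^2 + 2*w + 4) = -6*w^2 - 3*w + 4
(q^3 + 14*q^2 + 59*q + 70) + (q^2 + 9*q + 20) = q^3 + 15*q^2 + 68*q + 90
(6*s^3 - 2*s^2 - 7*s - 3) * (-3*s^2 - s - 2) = -18*s^5 + 11*s^3 + 20*s^2 + 17*s + 6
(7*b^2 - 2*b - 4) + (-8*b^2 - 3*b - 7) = -b^2 - 5*b - 11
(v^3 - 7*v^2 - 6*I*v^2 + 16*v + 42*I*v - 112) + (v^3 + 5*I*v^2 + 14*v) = 2*v^3 - 7*v^2 - I*v^2 + 30*v + 42*I*v - 112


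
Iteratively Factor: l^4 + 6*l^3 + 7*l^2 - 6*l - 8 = (l + 4)*(l^3 + 2*l^2 - l - 2) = (l - 1)*(l + 4)*(l^2 + 3*l + 2) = (l - 1)*(l + 2)*(l + 4)*(l + 1)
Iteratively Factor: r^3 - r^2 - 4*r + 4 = (r - 2)*(r^2 + r - 2) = (r - 2)*(r - 1)*(r + 2)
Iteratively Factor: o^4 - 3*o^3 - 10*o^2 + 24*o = (o - 4)*(o^3 + o^2 - 6*o) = (o - 4)*(o + 3)*(o^2 - 2*o) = o*(o - 4)*(o + 3)*(o - 2)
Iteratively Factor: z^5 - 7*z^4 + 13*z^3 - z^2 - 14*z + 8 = (z + 1)*(z^4 - 8*z^3 + 21*z^2 - 22*z + 8) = (z - 1)*(z + 1)*(z^3 - 7*z^2 + 14*z - 8) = (z - 4)*(z - 1)*(z + 1)*(z^2 - 3*z + 2) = (z - 4)*(z - 2)*(z - 1)*(z + 1)*(z - 1)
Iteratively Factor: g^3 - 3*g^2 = (g)*(g^2 - 3*g) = g^2*(g - 3)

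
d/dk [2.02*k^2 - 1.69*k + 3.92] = 4.04*k - 1.69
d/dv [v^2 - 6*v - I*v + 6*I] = 2*v - 6 - I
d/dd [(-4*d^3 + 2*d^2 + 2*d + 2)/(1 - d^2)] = 2*(2*d^4 - 5*d^2 + 4*d + 1)/(d^4 - 2*d^2 + 1)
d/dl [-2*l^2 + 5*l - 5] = 5 - 4*l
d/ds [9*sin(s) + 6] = 9*cos(s)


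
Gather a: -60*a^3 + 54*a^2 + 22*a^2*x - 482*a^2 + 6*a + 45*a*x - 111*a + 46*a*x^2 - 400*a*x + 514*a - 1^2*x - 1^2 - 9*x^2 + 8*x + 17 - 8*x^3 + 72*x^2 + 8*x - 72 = -60*a^3 + a^2*(22*x - 428) + a*(46*x^2 - 355*x + 409) - 8*x^3 + 63*x^2 + 15*x - 56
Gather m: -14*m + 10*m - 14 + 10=-4*m - 4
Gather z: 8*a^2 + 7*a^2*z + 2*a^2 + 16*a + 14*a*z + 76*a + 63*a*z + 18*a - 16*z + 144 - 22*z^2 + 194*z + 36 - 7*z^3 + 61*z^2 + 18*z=10*a^2 + 110*a - 7*z^3 + 39*z^2 + z*(7*a^2 + 77*a + 196) + 180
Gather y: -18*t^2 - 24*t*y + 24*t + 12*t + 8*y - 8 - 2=-18*t^2 + 36*t + y*(8 - 24*t) - 10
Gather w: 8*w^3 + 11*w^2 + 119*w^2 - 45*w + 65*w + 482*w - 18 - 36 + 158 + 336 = 8*w^3 + 130*w^2 + 502*w + 440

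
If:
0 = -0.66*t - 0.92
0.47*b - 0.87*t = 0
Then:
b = -2.58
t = -1.39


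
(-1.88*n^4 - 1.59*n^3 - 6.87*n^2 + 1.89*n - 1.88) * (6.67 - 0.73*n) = 1.3724*n^5 - 11.3789*n^4 - 5.5902*n^3 - 47.2026*n^2 + 13.9787*n - 12.5396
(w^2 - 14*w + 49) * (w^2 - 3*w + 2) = w^4 - 17*w^3 + 93*w^2 - 175*w + 98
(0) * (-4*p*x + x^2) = 0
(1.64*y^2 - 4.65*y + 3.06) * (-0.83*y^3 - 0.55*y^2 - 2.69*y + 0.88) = -1.3612*y^5 + 2.9575*y^4 - 4.3939*y^3 + 12.2687*y^2 - 12.3234*y + 2.6928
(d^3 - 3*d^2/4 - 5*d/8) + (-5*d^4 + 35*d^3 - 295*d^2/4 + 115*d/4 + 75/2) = -5*d^4 + 36*d^3 - 149*d^2/2 + 225*d/8 + 75/2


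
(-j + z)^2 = j^2 - 2*j*z + z^2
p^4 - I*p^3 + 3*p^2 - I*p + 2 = (p - 2*I)*(p - I)*(p + I)^2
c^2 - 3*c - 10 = (c - 5)*(c + 2)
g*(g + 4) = g^2 + 4*g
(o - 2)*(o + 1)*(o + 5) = o^3 + 4*o^2 - 7*o - 10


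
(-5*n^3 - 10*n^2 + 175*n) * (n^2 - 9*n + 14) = -5*n^5 + 35*n^4 + 195*n^3 - 1715*n^2 + 2450*n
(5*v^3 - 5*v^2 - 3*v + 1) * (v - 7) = 5*v^4 - 40*v^3 + 32*v^2 + 22*v - 7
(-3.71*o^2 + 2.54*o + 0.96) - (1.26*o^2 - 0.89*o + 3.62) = -4.97*o^2 + 3.43*o - 2.66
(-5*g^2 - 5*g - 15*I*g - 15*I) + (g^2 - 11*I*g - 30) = -4*g^2 - 5*g - 26*I*g - 30 - 15*I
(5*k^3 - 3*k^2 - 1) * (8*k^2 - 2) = 40*k^5 - 24*k^4 - 10*k^3 - 2*k^2 + 2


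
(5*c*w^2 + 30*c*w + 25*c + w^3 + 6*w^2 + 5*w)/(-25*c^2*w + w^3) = (w^2 + 6*w + 5)/(w*(-5*c + w))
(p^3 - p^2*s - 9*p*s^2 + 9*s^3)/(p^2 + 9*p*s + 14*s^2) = (p^3 - p^2*s - 9*p*s^2 + 9*s^3)/(p^2 + 9*p*s + 14*s^2)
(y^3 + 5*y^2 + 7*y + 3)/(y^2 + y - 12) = (y^3 + 5*y^2 + 7*y + 3)/(y^2 + y - 12)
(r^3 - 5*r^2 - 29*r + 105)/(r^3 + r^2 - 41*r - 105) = (r - 3)/(r + 3)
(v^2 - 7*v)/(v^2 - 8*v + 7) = v/(v - 1)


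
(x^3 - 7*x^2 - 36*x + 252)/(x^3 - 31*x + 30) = (x^2 - 13*x + 42)/(x^2 - 6*x + 5)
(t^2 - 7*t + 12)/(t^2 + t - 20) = (t - 3)/(t + 5)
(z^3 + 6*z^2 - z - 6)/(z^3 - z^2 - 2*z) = (z^2 + 5*z - 6)/(z*(z - 2))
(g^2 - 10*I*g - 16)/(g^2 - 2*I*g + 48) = (g - 2*I)/(g + 6*I)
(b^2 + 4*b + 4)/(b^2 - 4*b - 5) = (b^2 + 4*b + 4)/(b^2 - 4*b - 5)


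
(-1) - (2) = -3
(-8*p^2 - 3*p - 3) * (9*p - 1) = -72*p^3 - 19*p^2 - 24*p + 3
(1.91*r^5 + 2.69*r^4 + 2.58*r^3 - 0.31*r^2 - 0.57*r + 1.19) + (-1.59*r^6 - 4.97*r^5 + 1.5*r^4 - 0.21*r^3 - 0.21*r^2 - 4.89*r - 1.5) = -1.59*r^6 - 3.06*r^5 + 4.19*r^4 + 2.37*r^3 - 0.52*r^2 - 5.46*r - 0.31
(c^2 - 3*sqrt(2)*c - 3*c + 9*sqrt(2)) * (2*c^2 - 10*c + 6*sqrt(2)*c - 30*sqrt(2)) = 2*c^4 - 16*c^3 - 6*c^2 + 288*c - 540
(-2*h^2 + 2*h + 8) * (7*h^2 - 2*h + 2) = -14*h^4 + 18*h^3 + 48*h^2 - 12*h + 16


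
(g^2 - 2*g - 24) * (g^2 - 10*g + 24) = g^4 - 12*g^3 + 20*g^2 + 192*g - 576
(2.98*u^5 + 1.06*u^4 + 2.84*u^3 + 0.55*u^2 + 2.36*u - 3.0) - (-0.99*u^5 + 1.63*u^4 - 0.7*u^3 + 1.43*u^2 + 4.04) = 3.97*u^5 - 0.57*u^4 + 3.54*u^3 - 0.88*u^2 + 2.36*u - 7.04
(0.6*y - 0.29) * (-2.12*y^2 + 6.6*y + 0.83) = -1.272*y^3 + 4.5748*y^2 - 1.416*y - 0.2407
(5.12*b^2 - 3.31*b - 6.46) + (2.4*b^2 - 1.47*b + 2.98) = 7.52*b^2 - 4.78*b - 3.48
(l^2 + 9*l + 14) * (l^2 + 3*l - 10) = l^4 + 12*l^3 + 31*l^2 - 48*l - 140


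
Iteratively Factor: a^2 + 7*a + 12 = (a + 3)*(a + 4)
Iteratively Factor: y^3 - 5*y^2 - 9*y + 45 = (y + 3)*(y^2 - 8*y + 15) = (y - 3)*(y + 3)*(y - 5)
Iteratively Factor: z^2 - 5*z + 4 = (z - 1)*(z - 4)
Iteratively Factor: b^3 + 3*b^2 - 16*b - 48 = (b + 4)*(b^2 - b - 12) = (b - 4)*(b + 4)*(b + 3)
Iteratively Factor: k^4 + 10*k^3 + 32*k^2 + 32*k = (k + 4)*(k^3 + 6*k^2 + 8*k) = k*(k + 4)*(k^2 + 6*k + 8) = k*(k + 2)*(k + 4)*(k + 4)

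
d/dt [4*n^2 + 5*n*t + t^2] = 5*n + 2*t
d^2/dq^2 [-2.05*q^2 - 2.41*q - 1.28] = -4.10000000000000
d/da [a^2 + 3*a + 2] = 2*a + 3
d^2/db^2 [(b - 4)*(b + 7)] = 2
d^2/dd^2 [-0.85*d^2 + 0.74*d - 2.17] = -1.70000000000000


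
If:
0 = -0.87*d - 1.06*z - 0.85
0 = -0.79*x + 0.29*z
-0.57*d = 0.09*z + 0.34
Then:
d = -0.54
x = -0.13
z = -0.36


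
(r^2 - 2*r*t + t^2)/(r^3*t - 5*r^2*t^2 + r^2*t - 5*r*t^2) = (r^2 - 2*r*t + t^2)/(r*t*(r^2 - 5*r*t + r - 5*t))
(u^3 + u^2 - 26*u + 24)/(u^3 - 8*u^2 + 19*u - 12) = (u + 6)/(u - 3)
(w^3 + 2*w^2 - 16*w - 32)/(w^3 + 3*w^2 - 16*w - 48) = (w + 2)/(w + 3)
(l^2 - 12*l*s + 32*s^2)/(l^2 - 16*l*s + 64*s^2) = (-l + 4*s)/(-l + 8*s)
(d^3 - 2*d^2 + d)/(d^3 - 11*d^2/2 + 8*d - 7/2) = 2*d/(2*d - 7)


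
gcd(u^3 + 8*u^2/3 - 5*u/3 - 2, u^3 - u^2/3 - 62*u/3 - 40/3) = u + 2/3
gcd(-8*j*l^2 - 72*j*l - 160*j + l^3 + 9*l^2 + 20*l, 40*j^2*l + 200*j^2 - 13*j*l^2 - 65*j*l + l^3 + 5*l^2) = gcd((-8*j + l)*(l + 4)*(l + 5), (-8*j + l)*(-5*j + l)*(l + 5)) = 8*j*l + 40*j - l^2 - 5*l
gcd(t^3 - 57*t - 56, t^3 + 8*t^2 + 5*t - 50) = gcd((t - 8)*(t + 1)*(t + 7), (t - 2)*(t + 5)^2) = 1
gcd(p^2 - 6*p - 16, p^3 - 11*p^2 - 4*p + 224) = p - 8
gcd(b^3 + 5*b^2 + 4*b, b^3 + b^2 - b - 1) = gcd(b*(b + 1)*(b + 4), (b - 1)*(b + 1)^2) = b + 1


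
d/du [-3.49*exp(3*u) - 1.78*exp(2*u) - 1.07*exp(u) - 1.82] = (-10.47*exp(2*u) - 3.56*exp(u) - 1.07)*exp(u)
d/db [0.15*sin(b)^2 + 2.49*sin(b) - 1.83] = (0.3*sin(b) + 2.49)*cos(b)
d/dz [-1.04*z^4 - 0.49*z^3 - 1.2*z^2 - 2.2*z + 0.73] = -4.16*z^3 - 1.47*z^2 - 2.4*z - 2.2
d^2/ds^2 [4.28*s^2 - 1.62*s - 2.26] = 8.56000000000000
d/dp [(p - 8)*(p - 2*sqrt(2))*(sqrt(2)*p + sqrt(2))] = 3*sqrt(2)*p^2 - 14*sqrt(2)*p - 8*p - 8*sqrt(2) + 28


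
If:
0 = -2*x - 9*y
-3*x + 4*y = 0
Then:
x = 0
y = 0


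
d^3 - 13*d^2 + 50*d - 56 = (d - 7)*(d - 4)*(d - 2)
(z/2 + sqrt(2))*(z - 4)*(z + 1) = z^3/2 - 3*z^2/2 + sqrt(2)*z^2 - 3*sqrt(2)*z - 2*z - 4*sqrt(2)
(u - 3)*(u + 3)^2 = u^3 + 3*u^2 - 9*u - 27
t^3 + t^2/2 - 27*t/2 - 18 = (t - 4)*(t + 3/2)*(t + 3)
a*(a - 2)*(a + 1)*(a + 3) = a^4 + 2*a^3 - 5*a^2 - 6*a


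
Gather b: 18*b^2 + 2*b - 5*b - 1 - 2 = 18*b^2 - 3*b - 3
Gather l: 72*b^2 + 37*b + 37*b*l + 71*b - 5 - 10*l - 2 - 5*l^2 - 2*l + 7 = 72*b^2 + 108*b - 5*l^2 + l*(37*b - 12)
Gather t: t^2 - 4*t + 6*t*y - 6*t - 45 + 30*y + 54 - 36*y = t^2 + t*(6*y - 10) - 6*y + 9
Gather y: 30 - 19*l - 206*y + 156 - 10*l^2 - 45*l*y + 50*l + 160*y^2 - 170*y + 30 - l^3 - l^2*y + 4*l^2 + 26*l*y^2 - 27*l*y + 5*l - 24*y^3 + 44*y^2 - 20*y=-l^3 - 6*l^2 + 36*l - 24*y^3 + y^2*(26*l + 204) + y*(-l^2 - 72*l - 396) + 216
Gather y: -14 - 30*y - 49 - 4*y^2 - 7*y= -4*y^2 - 37*y - 63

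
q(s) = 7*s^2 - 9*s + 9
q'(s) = 14*s - 9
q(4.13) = 91.23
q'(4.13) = 48.82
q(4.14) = 91.72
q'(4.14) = 48.96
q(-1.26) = 31.45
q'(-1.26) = -26.64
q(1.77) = 15.00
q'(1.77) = 15.78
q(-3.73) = 139.96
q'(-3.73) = -61.22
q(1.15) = 7.91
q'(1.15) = 7.10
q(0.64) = 6.11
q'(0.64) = -0.04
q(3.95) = 82.67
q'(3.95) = 46.30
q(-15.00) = 1719.00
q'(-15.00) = -219.00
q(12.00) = 909.00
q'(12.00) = 159.00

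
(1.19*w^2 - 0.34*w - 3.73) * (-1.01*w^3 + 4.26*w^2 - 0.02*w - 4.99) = -1.2019*w^5 + 5.4128*w^4 + 2.2951*w^3 - 21.8211*w^2 + 1.7712*w + 18.6127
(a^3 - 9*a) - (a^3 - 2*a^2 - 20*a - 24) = 2*a^2 + 11*a + 24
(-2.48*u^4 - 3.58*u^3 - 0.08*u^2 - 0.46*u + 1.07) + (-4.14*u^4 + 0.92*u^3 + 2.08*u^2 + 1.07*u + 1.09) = -6.62*u^4 - 2.66*u^3 + 2.0*u^2 + 0.61*u + 2.16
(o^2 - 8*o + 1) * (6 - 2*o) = -2*o^3 + 22*o^2 - 50*o + 6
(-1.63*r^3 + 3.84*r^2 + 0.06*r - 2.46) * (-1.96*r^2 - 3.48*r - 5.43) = 3.1948*r^5 - 1.854*r^4 - 4.6299*r^3 - 16.2384*r^2 + 8.235*r + 13.3578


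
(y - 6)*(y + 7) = y^2 + y - 42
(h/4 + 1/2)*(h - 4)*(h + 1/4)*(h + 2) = h^4/4 + h^3/16 - 3*h^2 - 19*h/4 - 1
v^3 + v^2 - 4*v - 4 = (v - 2)*(v + 1)*(v + 2)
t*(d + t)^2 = d^2*t + 2*d*t^2 + t^3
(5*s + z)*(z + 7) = 5*s*z + 35*s + z^2 + 7*z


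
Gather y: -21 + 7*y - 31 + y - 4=8*y - 56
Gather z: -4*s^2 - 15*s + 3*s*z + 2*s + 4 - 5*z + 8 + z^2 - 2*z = -4*s^2 - 13*s + z^2 + z*(3*s - 7) + 12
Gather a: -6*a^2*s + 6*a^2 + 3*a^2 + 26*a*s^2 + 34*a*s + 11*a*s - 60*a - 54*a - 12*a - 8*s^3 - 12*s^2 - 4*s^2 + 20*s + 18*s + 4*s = a^2*(9 - 6*s) + a*(26*s^2 + 45*s - 126) - 8*s^3 - 16*s^2 + 42*s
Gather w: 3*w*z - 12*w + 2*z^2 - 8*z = w*(3*z - 12) + 2*z^2 - 8*z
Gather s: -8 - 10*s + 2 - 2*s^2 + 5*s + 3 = -2*s^2 - 5*s - 3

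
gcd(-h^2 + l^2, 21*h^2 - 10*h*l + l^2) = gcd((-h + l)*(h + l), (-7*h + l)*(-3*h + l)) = 1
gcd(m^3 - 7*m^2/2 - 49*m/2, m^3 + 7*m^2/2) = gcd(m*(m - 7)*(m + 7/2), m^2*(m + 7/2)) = m^2 + 7*m/2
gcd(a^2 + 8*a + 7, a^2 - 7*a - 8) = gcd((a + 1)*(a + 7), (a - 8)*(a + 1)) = a + 1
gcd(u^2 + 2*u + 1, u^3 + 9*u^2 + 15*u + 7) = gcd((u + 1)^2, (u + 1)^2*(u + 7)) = u^2 + 2*u + 1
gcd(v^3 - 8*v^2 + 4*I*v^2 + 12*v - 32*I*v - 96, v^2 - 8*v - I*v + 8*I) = v - 8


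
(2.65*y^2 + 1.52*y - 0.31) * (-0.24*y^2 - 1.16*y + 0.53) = -0.636*y^4 - 3.4388*y^3 - 0.2843*y^2 + 1.1652*y - 0.1643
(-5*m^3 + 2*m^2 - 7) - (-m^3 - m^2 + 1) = -4*m^3 + 3*m^2 - 8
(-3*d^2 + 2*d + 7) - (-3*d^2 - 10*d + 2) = 12*d + 5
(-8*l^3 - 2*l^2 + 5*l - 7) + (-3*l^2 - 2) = -8*l^3 - 5*l^2 + 5*l - 9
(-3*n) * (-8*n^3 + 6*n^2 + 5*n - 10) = 24*n^4 - 18*n^3 - 15*n^2 + 30*n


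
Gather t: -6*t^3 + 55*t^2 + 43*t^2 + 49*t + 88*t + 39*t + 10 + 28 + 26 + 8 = -6*t^3 + 98*t^2 + 176*t + 72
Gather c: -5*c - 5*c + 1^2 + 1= 2 - 10*c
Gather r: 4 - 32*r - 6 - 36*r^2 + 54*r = -36*r^2 + 22*r - 2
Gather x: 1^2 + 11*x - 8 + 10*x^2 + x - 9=10*x^2 + 12*x - 16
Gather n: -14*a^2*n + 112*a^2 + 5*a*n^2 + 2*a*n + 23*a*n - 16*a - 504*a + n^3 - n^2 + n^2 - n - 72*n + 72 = 112*a^2 + 5*a*n^2 - 520*a + n^3 + n*(-14*a^2 + 25*a - 73) + 72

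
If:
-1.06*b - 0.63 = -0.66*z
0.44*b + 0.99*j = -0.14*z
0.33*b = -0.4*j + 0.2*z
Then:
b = -0.94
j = 0.50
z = -0.56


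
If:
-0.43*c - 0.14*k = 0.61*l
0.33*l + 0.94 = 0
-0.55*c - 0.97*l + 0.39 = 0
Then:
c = 5.73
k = -5.20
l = -2.85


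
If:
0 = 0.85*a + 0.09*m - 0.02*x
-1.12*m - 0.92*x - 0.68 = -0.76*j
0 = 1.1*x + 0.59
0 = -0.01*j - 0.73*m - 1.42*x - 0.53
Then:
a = -0.05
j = 0.70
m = 0.31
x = -0.54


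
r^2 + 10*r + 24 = (r + 4)*(r + 6)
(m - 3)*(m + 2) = m^2 - m - 6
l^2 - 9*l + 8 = (l - 8)*(l - 1)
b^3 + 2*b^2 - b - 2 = (b - 1)*(b + 1)*(b + 2)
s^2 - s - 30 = (s - 6)*(s + 5)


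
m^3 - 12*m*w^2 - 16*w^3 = (m - 4*w)*(m + 2*w)^2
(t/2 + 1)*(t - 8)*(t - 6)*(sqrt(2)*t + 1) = sqrt(2)*t^4/2 - 6*sqrt(2)*t^3 + t^3/2 - 6*t^2 + 10*sqrt(2)*t^2 + 10*t + 48*sqrt(2)*t + 48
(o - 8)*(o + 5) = o^2 - 3*o - 40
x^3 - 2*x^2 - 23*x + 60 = (x - 4)*(x - 3)*(x + 5)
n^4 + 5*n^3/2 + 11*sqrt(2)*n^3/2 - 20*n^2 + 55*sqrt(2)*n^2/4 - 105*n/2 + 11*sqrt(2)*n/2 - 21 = (n + 1/2)*(n + 2)*(n - 3*sqrt(2)/2)*(n + 7*sqrt(2))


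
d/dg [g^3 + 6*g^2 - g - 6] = 3*g^2 + 12*g - 1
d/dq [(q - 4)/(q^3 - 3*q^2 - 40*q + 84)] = (q^3 - 3*q^2 - 40*q + (q - 4)*(-3*q^2 + 6*q + 40) + 84)/(q^3 - 3*q^2 - 40*q + 84)^2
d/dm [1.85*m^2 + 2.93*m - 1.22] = 3.7*m + 2.93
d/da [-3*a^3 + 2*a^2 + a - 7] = -9*a^2 + 4*a + 1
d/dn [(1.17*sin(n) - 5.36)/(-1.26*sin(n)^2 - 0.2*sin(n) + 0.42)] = (1.4742*sin(n)^2 - 13.5072*sin(n) - 0.5806)*cos(n)/(1.5876*sin(n)^4 + 0.504*sin(n)^3 - 1.0184*sin(n)^2 - 0.168*sin(n) + 0.1764)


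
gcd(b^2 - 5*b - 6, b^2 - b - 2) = b + 1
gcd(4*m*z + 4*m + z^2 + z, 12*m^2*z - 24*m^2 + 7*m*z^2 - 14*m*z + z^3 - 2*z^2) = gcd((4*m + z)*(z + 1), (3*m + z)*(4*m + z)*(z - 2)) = 4*m + z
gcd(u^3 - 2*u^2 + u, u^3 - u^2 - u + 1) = u^2 - 2*u + 1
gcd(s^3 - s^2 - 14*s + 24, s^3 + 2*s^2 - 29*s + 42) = s^2 - 5*s + 6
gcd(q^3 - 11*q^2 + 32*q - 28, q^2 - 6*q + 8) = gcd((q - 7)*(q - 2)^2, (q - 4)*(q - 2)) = q - 2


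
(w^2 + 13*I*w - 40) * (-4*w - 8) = -4*w^3 - 8*w^2 - 52*I*w^2 + 160*w - 104*I*w + 320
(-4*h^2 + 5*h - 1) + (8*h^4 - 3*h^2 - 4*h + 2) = 8*h^4 - 7*h^2 + h + 1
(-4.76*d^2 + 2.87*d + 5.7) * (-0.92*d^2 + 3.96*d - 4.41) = 4.3792*d^4 - 21.49*d^3 + 27.1128*d^2 + 9.9153*d - 25.137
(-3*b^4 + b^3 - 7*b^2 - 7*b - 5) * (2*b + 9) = -6*b^5 - 25*b^4 - 5*b^3 - 77*b^2 - 73*b - 45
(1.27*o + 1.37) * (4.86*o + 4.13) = 6.1722*o^2 + 11.9033*o + 5.6581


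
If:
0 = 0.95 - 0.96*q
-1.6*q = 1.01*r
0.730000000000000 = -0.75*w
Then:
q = 0.99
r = -1.57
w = -0.97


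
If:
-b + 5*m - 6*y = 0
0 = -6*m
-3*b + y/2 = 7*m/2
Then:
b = 0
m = 0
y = 0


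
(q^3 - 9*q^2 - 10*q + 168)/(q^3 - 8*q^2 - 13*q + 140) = (q - 6)/(q - 5)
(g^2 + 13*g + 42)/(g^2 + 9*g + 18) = (g + 7)/(g + 3)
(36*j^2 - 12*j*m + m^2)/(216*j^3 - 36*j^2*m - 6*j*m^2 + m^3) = 1/(6*j + m)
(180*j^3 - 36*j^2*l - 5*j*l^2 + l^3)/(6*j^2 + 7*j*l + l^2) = (30*j^2 - 11*j*l + l^2)/(j + l)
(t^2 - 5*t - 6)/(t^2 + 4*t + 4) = (t^2 - 5*t - 6)/(t^2 + 4*t + 4)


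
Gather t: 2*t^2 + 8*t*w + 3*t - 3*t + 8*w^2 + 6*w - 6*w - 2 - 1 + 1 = 2*t^2 + 8*t*w + 8*w^2 - 2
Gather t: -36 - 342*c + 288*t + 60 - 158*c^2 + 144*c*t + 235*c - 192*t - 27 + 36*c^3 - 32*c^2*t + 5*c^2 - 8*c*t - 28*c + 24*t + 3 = 36*c^3 - 153*c^2 - 135*c + t*(-32*c^2 + 136*c + 120)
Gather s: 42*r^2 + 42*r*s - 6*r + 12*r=42*r^2 + 42*r*s + 6*r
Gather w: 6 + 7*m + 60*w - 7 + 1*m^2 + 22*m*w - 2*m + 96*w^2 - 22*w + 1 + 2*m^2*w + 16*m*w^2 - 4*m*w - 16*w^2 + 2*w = m^2 + 5*m + w^2*(16*m + 80) + w*(2*m^2 + 18*m + 40)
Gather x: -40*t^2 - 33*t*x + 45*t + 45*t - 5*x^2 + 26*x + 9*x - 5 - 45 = -40*t^2 + 90*t - 5*x^2 + x*(35 - 33*t) - 50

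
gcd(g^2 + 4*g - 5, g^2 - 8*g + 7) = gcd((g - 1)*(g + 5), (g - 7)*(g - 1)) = g - 1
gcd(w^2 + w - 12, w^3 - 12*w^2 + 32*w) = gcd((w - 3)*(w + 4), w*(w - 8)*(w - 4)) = 1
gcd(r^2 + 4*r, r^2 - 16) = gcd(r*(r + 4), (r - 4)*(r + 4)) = r + 4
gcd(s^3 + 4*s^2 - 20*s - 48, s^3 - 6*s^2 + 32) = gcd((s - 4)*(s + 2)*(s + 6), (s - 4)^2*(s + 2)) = s^2 - 2*s - 8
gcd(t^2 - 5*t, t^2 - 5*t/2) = t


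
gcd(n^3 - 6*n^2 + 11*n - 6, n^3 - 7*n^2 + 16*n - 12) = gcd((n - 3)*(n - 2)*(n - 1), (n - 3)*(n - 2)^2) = n^2 - 5*n + 6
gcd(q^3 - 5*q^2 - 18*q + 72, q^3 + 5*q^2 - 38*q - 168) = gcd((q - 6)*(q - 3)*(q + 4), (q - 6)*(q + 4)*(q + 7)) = q^2 - 2*q - 24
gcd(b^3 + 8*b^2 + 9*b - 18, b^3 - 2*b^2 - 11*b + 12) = b^2 + 2*b - 3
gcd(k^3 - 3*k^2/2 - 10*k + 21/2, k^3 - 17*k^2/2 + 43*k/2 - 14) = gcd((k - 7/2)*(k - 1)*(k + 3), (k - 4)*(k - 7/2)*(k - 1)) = k^2 - 9*k/2 + 7/2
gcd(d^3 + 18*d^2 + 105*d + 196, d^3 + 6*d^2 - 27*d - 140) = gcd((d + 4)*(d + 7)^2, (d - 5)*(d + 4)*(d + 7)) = d^2 + 11*d + 28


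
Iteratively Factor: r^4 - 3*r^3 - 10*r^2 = (r)*(r^3 - 3*r^2 - 10*r) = r^2*(r^2 - 3*r - 10) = r^2*(r - 5)*(r + 2)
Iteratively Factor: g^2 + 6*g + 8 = (g + 2)*(g + 4)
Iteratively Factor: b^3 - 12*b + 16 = (b - 2)*(b^2 + 2*b - 8) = (b - 2)^2*(b + 4)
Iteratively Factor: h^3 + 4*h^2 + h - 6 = (h + 2)*(h^2 + 2*h - 3) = (h + 2)*(h + 3)*(h - 1)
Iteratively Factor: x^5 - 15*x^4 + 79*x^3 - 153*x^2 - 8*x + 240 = (x + 1)*(x^4 - 16*x^3 + 95*x^2 - 248*x + 240) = (x - 3)*(x + 1)*(x^3 - 13*x^2 + 56*x - 80) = (x - 4)*(x - 3)*(x + 1)*(x^2 - 9*x + 20) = (x - 5)*(x - 4)*(x - 3)*(x + 1)*(x - 4)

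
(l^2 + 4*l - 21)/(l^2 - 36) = (l^2 + 4*l - 21)/(l^2 - 36)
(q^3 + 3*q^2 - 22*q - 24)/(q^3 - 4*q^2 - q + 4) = (q + 6)/(q - 1)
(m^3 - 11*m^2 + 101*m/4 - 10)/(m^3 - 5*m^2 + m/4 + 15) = (2*m^2 - 17*m + 8)/(2*m^2 - 5*m - 12)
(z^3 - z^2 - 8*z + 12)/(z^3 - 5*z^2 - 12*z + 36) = (z - 2)/(z - 6)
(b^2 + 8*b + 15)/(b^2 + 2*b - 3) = (b + 5)/(b - 1)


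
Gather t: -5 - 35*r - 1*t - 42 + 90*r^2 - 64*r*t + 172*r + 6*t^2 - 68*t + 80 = 90*r^2 + 137*r + 6*t^2 + t*(-64*r - 69) + 33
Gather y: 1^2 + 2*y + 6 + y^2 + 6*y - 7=y^2 + 8*y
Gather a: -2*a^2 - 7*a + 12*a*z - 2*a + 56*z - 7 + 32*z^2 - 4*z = -2*a^2 + a*(12*z - 9) + 32*z^2 + 52*z - 7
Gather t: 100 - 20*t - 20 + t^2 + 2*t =t^2 - 18*t + 80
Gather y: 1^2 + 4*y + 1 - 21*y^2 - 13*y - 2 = -21*y^2 - 9*y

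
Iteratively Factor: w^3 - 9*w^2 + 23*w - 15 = (w - 1)*(w^2 - 8*w + 15) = (w - 5)*(w - 1)*(w - 3)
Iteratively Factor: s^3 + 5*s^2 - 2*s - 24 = (s - 2)*(s^2 + 7*s + 12) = (s - 2)*(s + 4)*(s + 3)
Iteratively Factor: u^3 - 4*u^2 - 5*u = (u - 5)*(u^2 + u) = u*(u - 5)*(u + 1)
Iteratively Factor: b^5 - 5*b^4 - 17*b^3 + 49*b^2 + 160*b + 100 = (b + 2)*(b^4 - 7*b^3 - 3*b^2 + 55*b + 50) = (b - 5)*(b + 2)*(b^3 - 2*b^2 - 13*b - 10) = (b - 5)*(b + 1)*(b + 2)*(b^2 - 3*b - 10) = (b - 5)^2*(b + 1)*(b + 2)*(b + 2)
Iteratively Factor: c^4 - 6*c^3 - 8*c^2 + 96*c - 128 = (c + 4)*(c^3 - 10*c^2 + 32*c - 32) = (c - 2)*(c + 4)*(c^2 - 8*c + 16) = (c - 4)*(c - 2)*(c + 4)*(c - 4)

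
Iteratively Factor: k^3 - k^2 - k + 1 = (k - 1)*(k^2 - 1) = (k - 1)^2*(k + 1)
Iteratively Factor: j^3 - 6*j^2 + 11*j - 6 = (j - 2)*(j^2 - 4*j + 3) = (j - 2)*(j - 1)*(j - 3)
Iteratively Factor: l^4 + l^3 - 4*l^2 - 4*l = (l + 1)*(l^3 - 4*l) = l*(l + 1)*(l^2 - 4) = l*(l + 1)*(l + 2)*(l - 2)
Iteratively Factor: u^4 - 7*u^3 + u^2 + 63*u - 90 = (u - 5)*(u^3 - 2*u^2 - 9*u + 18) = (u - 5)*(u - 2)*(u^2 - 9) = (u - 5)*(u - 3)*(u - 2)*(u + 3)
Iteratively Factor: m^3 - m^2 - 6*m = (m + 2)*(m^2 - 3*m) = (m - 3)*(m + 2)*(m)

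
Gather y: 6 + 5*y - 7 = 5*y - 1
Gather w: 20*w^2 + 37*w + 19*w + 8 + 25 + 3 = 20*w^2 + 56*w + 36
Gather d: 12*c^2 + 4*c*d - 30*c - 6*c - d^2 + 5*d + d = 12*c^2 - 36*c - d^2 + d*(4*c + 6)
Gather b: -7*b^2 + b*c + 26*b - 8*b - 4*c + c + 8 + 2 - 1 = -7*b^2 + b*(c + 18) - 3*c + 9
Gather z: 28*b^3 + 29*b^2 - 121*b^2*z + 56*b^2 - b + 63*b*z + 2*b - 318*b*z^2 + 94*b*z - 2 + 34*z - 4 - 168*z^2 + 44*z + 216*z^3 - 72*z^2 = 28*b^3 + 85*b^2 + b + 216*z^3 + z^2*(-318*b - 240) + z*(-121*b^2 + 157*b + 78) - 6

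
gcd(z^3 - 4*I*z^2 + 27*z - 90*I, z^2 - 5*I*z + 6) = z - 6*I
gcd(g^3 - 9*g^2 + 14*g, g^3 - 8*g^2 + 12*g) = g^2 - 2*g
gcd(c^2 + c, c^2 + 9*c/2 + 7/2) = c + 1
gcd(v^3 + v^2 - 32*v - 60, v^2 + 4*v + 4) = v + 2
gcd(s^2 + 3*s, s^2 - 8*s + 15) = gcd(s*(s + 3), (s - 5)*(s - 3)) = 1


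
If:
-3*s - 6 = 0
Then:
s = -2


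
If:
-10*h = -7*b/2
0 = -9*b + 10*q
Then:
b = 10*q/9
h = 7*q/18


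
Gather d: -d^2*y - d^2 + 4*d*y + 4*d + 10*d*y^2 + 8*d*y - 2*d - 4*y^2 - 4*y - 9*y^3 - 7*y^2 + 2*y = d^2*(-y - 1) + d*(10*y^2 + 12*y + 2) - 9*y^3 - 11*y^2 - 2*y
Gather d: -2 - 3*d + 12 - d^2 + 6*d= -d^2 + 3*d + 10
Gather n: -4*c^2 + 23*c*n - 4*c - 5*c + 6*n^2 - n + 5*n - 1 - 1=-4*c^2 - 9*c + 6*n^2 + n*(23*c + 4) - 2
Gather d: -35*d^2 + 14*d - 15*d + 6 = -35*d^2 - d + 6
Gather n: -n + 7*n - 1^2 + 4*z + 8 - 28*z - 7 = 6*n - 24*z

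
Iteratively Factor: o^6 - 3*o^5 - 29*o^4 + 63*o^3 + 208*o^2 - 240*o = (o + 4)*(o^5 - 7*o^4 - o^3 + 67*o^2 - 60*o) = (o - 5)*(o + 4)*(o^4 - 2*o^3 - 11*o^2 + 12*o) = (o - 5)*(o - 4)*(o + 4)*(o^3 + 2*o^2 - 3*o) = o*(o - 5)*(o - 4)*(o + 4)*(o^2 + 2*o - 3) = o*(o - 5)*(o - 4)*(o + 3)*(o + 4)*(o - 1)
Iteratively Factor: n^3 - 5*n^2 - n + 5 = (n - 1)*(n^2 - 4*n - 5) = (n - 5)*(n - 1)*(n + 1)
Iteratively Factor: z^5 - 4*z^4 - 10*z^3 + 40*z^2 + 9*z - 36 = (z - 3)*(z^4 - z^3 - 13*z^2 + z + 12) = (z - 3)*(z + 1)*(z^3 - 2*z^2 - 11*z + 12) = (z - 3)*(z - 1)*(z + 1)*(z^2 - z - 12) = (z - 4)*(z - 3)*(z - 1)*(z + 1)*(z + 3)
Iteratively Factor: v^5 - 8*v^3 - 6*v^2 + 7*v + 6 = (v - 3)*(v^4 + 3*v^3 + v^2 - 3*v - 2) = (v - 3)*(v + 1)*(v^3 + 2*v^2 - v - 2) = (v - 3)*(v + 1)^2*(v^2 + v - 2) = (v - 3)*(v + 1)^2*(v + 2)*(v - 1)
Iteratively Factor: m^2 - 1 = (m - 1)*(m + 1)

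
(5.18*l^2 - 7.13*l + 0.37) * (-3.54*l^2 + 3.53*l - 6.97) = -18.3372*l^4 + 43.5256*l^3 - 62.5833*l^2 + 51.0022*l - 2.5789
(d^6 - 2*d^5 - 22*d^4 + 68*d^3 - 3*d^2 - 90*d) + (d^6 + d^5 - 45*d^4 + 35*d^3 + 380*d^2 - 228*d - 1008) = 2*d^6 - d^5 - 67*d^4 + 103*d^3 + 377*d^2 - 318*d - 1008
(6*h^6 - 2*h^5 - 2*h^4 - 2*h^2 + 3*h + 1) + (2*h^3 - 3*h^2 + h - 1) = 6*h^6 - 2*h^5 - 2*h^4 + 2*h^3 - 5*h^2 + 4*h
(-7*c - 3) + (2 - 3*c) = -10*c - 1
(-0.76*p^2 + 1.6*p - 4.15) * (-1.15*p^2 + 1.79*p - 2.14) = 0.874*p^4 - 3.2004*p^3 + 9.2629*p^2 - 10.8525*p + 8.881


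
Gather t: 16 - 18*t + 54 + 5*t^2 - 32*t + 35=5*t^2 - 50*t + 105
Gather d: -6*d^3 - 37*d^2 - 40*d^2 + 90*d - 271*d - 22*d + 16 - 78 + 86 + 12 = -6*d^3 - 77*d^2 - 203*d + 36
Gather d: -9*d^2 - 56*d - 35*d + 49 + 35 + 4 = -9*d^2 - 91*d + 88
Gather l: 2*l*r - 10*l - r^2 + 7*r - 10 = l*(2*r - 10) - r^2 + 7*r - 10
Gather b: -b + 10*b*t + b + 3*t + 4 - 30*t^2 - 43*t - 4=10*b*t - 30*t^2 - 40*t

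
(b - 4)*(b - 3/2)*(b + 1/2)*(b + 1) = b^4 - 4*b^3 - 7*b^2/4 + 25*b/4 + 3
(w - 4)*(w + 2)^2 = w^3 - 12*w - 16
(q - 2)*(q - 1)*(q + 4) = q^3 + q^2 - 10*q + 8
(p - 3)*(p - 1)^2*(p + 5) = p^4 - 18*p^2 + 32*p - 15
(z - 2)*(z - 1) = z^2 - 3*z + 2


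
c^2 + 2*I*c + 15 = (c - 3*I)*(c + 5*I)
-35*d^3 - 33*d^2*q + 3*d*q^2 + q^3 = (-5*d + q)*(d + q)*(7*d + q)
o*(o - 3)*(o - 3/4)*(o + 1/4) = o^4 - 7*o^3/2 + 21*o^2/16 + 9*o/16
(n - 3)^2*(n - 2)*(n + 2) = n^4 - 6*n^3 + 5*n^2 + 24*n - 36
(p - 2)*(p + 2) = p^2 - 4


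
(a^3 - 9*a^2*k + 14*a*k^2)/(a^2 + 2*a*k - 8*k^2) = a*(a - 7*k)/(a + 4*k)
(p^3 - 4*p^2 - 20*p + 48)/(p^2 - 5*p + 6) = (p^2 - 2*p - 24)/(p - 3)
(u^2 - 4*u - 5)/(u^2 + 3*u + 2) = (u - 5)/(u + 2)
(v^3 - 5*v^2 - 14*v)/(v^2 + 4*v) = (v^2 - 5*v - 14)/(v + 4)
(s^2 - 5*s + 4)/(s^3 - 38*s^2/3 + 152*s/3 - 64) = 3*(s - 1)/(3*s^2 - 26*s + 48)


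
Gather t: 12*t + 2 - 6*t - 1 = 6*t + 1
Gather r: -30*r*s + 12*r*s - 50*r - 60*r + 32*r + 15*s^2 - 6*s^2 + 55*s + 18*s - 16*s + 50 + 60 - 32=r*(-18*s - 78) + 9*s^2 + 57*s + 78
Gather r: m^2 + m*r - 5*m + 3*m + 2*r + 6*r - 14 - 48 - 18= m^2 - 2*m + r*(m + 8) - 80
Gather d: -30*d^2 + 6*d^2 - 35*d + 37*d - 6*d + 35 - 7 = -24*d^2 - 4*d + 28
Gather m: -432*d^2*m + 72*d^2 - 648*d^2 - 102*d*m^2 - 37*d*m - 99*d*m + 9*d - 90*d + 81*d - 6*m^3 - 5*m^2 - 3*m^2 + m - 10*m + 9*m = -576*d^2 - 6*m^3 + m^2*(-102*d - 8) + m*(-432*d^2 - 136*d)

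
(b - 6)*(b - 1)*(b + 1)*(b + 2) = b^4 - 4*b^3 - 13*b^2 + 4*b + 12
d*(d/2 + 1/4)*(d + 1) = d^3/2 + 3*d^2/4 + d/4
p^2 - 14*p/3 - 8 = (p - 6)*(p + 4/3)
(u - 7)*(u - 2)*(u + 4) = u^3 - 5*u^2 - 22*u + 56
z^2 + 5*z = z*(z + 5)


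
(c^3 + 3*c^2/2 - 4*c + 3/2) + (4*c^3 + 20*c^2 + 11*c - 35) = 5*c^3 + 43*c^2/2 + 7*c - 67/2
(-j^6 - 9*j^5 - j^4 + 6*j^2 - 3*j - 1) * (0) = 0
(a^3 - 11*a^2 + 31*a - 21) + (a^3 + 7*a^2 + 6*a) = 2*a^3 - 4*a^2 + 37*a - 21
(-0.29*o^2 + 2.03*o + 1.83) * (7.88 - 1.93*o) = 0.5597*o^3 - 6.2031*o^2 + 12.4645*o + 14.4204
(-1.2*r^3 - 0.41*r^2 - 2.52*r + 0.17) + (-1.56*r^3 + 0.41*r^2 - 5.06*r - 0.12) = -2.76*r^3 - 7.58*r + 0.05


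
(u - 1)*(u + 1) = u^2 - 1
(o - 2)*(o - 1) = o^2 - 3*o + 2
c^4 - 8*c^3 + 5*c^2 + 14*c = c*(c - 7)*(c - 2)*(c + 1)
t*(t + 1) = t^2 + t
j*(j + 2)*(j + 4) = j^3 + 6*j^2 + 8*j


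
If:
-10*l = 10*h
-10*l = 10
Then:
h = 1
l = -1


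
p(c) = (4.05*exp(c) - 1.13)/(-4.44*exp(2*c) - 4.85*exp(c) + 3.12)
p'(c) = (4.05*exp(c) - 1.13)*(8.88*exp(2*c) + 4.85*exp(c))/(-4.44*exp(2*c) - 4.85*exp(c) + 3.12)^2 + 4.05*exp(c)/(-4.44*exp(2*c) - 4.85*exp(c) + 3.12) = (17.982*exp(2*c) - 10.0344*exp(c) + 7.1555)*exp(c)/(19.7136*exp(4*c) + 43.068*exp(3*c) - 4.18310000000001*exp(2*c) - 30.264*exp(c) + 9.7344)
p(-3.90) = -0.35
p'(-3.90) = 0.02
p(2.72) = -0.06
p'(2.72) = 0.05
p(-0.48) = -0.87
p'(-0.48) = 1.94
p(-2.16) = -0.27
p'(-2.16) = 0.11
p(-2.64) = -0.31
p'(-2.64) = 0.06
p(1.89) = -0.11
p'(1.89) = 0.10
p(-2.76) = -0.31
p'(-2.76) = 0.05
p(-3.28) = -0.33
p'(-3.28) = 0.03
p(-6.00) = -0.36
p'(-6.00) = 0.00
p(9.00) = 0.00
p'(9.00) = 0.00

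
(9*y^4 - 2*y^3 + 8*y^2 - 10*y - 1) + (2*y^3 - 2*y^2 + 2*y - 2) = 9*y^4 + 6*y^2 - 8*y - 3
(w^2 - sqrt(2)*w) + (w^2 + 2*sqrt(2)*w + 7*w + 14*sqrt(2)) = 2*w^2 + sqrt(2)*w + 7*w + 14*sqrt(2)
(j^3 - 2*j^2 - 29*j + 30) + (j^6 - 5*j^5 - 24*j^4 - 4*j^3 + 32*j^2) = j^6 - 5*j^5 - 24*j^4 - 3*j^3 + 30*j^2 - 29*j + 30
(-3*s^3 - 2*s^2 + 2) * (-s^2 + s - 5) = 3*s^5 - s^4 + 13*s^3 + 8*s^2 + 2*s - 10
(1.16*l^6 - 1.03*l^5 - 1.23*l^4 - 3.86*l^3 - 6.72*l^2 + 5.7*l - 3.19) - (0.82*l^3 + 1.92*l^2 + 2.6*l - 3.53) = 1.16*l^6 - 1.03*l^5 - 1.23*l^4 - 4.68*l^3 - 8.64*l^2 + 3.1*l + 0.34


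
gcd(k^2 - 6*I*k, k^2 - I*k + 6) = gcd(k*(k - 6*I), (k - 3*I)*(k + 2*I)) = 1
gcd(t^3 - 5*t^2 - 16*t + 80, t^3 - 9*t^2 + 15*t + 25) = t - 5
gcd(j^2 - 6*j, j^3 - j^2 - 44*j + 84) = j - 6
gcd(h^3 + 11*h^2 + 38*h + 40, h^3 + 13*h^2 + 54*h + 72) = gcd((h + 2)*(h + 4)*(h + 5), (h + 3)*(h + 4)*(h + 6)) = h + 4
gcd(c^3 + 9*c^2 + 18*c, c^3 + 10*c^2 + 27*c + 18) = c^2 + 9*c + 18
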